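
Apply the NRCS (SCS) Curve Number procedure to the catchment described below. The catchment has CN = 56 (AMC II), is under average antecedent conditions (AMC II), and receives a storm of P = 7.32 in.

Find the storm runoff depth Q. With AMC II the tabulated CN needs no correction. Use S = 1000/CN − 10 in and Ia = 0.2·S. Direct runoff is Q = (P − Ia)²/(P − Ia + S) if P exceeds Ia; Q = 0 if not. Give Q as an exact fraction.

Q = 1012036/416675 in ≈ 2.429 in

Average conditions: CN = 56 (no AMC adjustment).
Max retention: S = 1000/56 − 10 = 55/7 in (≈ 7.857 in)
Ia = 0.2S: 0.2·7.857 = 1.571 in (exactly 11/7)
Excess rainfall: 7.320 − 1.571 = 5.749 in; P > Ia so Q > 0
Runoff Q = (P−Ia)²/(P−Ia+S) = (5.749)²/(5.749+7.857) = 1012036/416675 ≈ 2.429 in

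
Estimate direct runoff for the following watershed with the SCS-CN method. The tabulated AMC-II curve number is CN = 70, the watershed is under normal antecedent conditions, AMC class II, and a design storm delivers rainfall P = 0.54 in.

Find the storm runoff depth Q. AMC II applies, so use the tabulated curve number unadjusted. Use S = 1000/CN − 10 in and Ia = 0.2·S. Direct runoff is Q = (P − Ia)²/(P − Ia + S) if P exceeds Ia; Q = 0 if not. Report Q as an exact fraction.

Average conditions: CN = 70 (no AMC adjustment).
Max retention: S = 1000/70 − 10 = 30/7 in (≈ 4.286 in)
Initial abstraction Ia = S/5 = (30/7)/5 = 6/7 ≈ 0.857 in
P = 0.540 ≤ Ia = 0.857 in: entire storm abstracted, Q = 0.

Q = 0 in ≈ 0.000 in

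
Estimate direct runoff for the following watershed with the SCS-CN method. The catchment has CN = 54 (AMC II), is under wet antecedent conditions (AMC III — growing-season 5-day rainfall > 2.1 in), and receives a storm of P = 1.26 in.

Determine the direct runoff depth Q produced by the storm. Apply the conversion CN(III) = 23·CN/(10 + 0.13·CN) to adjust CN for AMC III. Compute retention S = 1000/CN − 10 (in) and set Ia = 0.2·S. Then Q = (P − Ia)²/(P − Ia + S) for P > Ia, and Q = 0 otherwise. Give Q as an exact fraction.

Q = 491401/7696350 in ≈ 0.064 in

Adjust CN=54 to AMC III: 23·54/(10 + 0.13·54) → 1242 ÷ (851/50) = 2700/37 ≈ 72.973
Max retention: S = 1000/(2700/37) − 10 = 100/27 in (≈ 3.704 in)
Ia = 0.2S: 0.2·3.704 = 0.741 in (exactly 20/27)
P − Ia = 1.260 − 0.741 = 701/1350 ≈ 0.519 in (> 0, runoff occurs)
Q: (701/1350)² ÷ (5701/1350) = 491401/7696350 in (≈ 0.064 in)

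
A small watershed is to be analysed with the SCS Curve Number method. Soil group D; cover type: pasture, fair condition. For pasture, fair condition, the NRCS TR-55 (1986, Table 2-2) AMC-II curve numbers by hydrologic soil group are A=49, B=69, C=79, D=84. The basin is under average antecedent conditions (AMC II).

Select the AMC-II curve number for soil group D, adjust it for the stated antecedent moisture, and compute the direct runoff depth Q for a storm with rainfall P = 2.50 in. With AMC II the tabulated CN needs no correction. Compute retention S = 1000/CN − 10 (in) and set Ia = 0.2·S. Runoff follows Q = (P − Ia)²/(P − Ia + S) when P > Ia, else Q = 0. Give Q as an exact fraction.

Q = 7921/7098 in ≈ 1.116 in

NRCS table: pasture, fair condition, soil group D → CN(II) = 84
Average conditions: CN = 84 (no AMC adjustment).
Max retention: S = 1000/84 − 10 = 40/21 in (≈ 1.905 in)
Ia = 0.2·(40/21) = 8/21 in ≈ 0.381 in
P − Ia = 2.500 − 0.381 = 89/42 ≈ 2.119 in (> 0, runoff occurs)
Q: (89/42)² ÷ (169/42) = 7921/7098 in (≈ 1.116 in)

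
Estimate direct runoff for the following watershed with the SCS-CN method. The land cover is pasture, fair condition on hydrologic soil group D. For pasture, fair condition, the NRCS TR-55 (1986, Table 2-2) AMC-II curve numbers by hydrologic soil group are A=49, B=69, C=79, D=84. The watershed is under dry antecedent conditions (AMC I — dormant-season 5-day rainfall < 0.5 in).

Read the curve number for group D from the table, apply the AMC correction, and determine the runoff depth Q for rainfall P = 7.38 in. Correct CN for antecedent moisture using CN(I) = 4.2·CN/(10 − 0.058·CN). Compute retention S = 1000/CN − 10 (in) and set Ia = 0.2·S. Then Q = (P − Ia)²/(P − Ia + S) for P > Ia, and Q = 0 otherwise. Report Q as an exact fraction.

Q = 20371567441/5352174450 in ≈ 3.806 in

NRCS table: pasture, fair condition, soil group D → CN(II) = 84
Adjust CN=84 to AMC I: 4.2·84/(10 − 0.058·84) → (1764/5) ÷ (641/125) = 44100/641 ≈ 68.799
Max retention: S = 1000/(44100/641) − 10 = 2000/441 in (≈ 4.535 in)
Initial abstraction Ia = S/5 = (2000/441)/5 = 400/441 ≈ 0.907 in
P − Ia = 7.380 − 0.907 = 142729/22050 ≈ 6.473 in (> 0, runoff occurs)
Q: (142729/22050)² ÷ (242729/22050) = 20371567441/5352174450 in (≈ 3.806 in)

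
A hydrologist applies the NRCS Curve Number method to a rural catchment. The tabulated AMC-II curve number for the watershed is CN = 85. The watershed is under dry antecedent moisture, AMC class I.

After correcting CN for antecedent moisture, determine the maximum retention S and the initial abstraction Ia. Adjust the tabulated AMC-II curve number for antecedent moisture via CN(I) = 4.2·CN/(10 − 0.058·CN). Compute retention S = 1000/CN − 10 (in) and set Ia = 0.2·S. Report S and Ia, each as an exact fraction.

S = 500/119 in ≈ 4.202 in; Ia = 100/119 in ≈ 0.840 in

CN(I) from CN(II)=85: (4.2·85)/(10 − 0.058·85) = 11900/169 ≈ 70.414
Retention S: 1000/CN − 10 with CN=70.414 → S = 500/119 ≈ 4.202 in
Ia = 0.2·(500/119) = 100/119 in ≈ 0.840 in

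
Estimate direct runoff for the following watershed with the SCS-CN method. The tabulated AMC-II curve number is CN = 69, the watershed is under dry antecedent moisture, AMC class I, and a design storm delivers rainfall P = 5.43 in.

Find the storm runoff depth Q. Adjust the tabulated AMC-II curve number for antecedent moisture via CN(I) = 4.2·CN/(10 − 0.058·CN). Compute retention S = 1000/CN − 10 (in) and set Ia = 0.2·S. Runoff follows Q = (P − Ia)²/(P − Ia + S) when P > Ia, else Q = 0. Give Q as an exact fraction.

Q = 227344915249/293684334300 in ≈ 0.774 in

Dry (AMC I): CN(I) = 4.2·69/(10 − 0.058·69) = (1449/5)/(2999/500) = 144900/2999 ≈ 48.316
Retention S: 1000/CN − 10 with CN=48.316 → S = 15500/1449 ≈ 10.697 in
Initial abstraction Ia = S/5 = (15500/1449)/5 = 3100/1449 ≈ 2.139 in
Since P=5.430 > Ia=2.139: effective rainfall P−Ia = 476807/144900 in
Runoff Q = (P−Ia)²/(P−Ia+S) = (3.291)²/(3.291+10.697) = 227344915249/293684334300 ≈ 0.774 in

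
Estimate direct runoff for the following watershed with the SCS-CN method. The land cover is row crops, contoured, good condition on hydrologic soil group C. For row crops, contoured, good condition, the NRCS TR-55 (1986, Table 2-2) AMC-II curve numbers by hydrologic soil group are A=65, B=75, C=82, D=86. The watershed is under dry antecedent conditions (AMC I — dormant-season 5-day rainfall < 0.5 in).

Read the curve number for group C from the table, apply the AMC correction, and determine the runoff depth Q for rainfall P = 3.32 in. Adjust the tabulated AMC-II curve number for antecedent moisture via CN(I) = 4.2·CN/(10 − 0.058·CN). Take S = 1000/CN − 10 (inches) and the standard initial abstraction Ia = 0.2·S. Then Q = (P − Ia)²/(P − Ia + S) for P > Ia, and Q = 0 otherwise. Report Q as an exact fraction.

Q = 266375041/386165675 in ≈ 0.690 in

NRCS table: row crops, contoured, good condition, soil group C → CN(II) = 82
Adjust CN=82 to AMC I: 4.2·82/(10 − 0.058·82) → (1722/5) ÷ (1311/250) = 28700/437 ≈ 65.675
S = 1000/(28700/437) − 10 = 1500/287 in ≈ 5.226 in
Initial abstraction Ia = S/5 = (1500/287)/5 = 300/287 ≈ 1.045 in
Since P=3.320 > Ia=1.045: effective rainfall P−Ia = 16321/7175 in
Q: (16321/7175)² ÷ (53821/7175) = 266375041/386165675 in (≈ 0.690 in)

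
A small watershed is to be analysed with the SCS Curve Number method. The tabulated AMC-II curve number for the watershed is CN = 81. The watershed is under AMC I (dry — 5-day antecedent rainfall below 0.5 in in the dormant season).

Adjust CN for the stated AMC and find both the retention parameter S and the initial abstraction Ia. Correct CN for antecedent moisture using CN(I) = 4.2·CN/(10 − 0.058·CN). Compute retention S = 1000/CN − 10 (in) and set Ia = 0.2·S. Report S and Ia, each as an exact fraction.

Dry (AMC I): CN(I) = 4.2·81/(10 − 0.058·81) = (1701/5)/(2651/500) = 170100/2651 ≈ 64.164
S = 1000/(170100/2651) − 10 = 9500/1701 in ≈ 5.585 in
Initial abstraction Ia = S/5 = (9500/1701)/5 = 1900/1701 ≈ 1.117 in

S = 9500/1701 in ≈ 5.585 in; Ia = 1900/1701 in ≈ 1.117 in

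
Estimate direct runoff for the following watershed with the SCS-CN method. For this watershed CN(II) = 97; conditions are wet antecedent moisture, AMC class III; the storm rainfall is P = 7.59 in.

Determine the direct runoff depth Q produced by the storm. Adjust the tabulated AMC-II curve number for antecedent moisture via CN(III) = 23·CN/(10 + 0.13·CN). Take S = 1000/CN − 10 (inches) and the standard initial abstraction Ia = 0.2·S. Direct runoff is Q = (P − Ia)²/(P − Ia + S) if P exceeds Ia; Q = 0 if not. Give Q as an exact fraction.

Q = 949026384747/127712033300 in ≈ 7.431 in

Wet (AMC III): CN(III) = 23·97/(10 + 0.13·97) = 2231/(2261/100) = 223100/2261 ≈ 98.673
Retention S: 1000/CN − 10 with CN=98.673 → S = 300/2231 ≈ 0.134 in
Ia = 0.2·(300/2231) = 60/2231 in ≈ 0.027 in
Excess rainfall: 7.590 − 0.027 = 7.563 in; P > Ia so Q > 0
Q: (1687329/223100)² ÷ (1717329/223100) = 949026384747/127712033300 in (≈ 7.431 in)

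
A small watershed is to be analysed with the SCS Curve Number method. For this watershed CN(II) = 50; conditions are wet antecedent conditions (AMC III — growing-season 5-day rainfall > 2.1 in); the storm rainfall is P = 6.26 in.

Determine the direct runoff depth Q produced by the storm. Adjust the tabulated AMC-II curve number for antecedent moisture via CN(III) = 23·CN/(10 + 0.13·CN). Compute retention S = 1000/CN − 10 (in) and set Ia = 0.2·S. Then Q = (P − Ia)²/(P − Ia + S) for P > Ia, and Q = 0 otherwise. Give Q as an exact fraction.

Q = 38427601/12878850 in ≈ 2.984 in

CN(III) from CN(II)=50: (23·50)/(10 + 0.13·50) = 2300/33 ≈ 69.697
Retention S: 1000/CN − 10 with CN=69.697 → S = 100/23 ≈ 4.348 in
Initial abstraction Ia = S/5 = (100/23)/5 = 20/23 ≈ 0.870 in
P − Ia = 6.260 − 0.870 = 6199/1150 ≈ 5.390 in (> 0, runoff occurs)
Q: (6199/1150)² ÷ (11199/1150) = 38427601/12878850 in (≈ 2.984 in)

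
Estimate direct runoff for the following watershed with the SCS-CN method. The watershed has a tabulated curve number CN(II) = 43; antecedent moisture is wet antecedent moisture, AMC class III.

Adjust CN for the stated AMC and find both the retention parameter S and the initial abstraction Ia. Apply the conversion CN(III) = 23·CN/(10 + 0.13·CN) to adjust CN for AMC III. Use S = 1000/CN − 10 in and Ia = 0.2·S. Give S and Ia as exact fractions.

CN(III) from CN(II)=43: (23·43)/(10 + 0.13·43) = 98900/1559 ≈ 63.438
Retention S: 1000/CN − 10 with CN=63.438 → S = 5700/989 ≈ 5.763 in
Initial abstraction Ia = S/5 = (5700/989)/5 = 1140/989 ≈ 1.153 in

S = 5700/989 in ≈ 5.763 in; Ia = 1140/989 in ≈ 1.153 in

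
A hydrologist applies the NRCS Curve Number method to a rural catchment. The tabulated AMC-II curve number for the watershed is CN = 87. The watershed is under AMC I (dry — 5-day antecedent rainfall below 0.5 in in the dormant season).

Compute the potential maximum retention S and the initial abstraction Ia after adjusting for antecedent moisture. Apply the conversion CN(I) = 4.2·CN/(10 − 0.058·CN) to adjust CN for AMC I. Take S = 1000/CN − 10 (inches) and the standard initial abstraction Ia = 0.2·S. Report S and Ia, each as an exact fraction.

S = 6500/1827 in ≈ 3.558 in; Ia = 1300/1827 in ≈ 0.712 in

Adjust CN=87 to AMC I: 4.2·87/(10 − 0.058·87) → (1827/5) ÷ (2477/500) = 182700/2477 ≈ 73.759
S = 1000/(182700/2477) − 10 = 6500/1827 in ≈ 3.558 in
Ia = 0.2S: 0.2·3.558 = 0.712 in (exactly 1300/1827)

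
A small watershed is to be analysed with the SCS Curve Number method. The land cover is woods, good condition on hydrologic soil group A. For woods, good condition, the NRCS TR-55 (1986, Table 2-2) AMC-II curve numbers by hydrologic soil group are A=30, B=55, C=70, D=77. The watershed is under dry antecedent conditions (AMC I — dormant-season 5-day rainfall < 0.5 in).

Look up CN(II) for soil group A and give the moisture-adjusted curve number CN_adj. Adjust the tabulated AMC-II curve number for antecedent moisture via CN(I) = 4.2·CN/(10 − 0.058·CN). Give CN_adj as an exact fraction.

CN_adj = 900/59 ≈ 15.254

NRCS table: woods, good condition, soil group A → CN(II) = 30
Adjust CN=30 to AMC I: 4.2·30/(10 − 0.058·30) → 126 ÷ (413/50) = 900/59 ≈ 15.254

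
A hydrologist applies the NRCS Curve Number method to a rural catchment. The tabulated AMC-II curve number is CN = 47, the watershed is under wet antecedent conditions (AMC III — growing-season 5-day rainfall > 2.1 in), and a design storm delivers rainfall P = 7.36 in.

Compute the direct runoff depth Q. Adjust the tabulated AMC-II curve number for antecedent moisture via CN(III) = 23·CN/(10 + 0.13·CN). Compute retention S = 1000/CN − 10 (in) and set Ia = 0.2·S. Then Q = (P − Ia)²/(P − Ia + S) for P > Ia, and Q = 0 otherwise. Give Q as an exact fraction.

Q = 3715392402/1030003825 in ≈ 3.607 in

CN(III) from CN(II)=47: (23·47)/(10 + 0.13·47) = 108100/1611 ≈ 67.101
Max retention: S = 1000/(108100/1611) − 10 = 5300/1081 in (≈ 4.903 in)
Ia = 0.2S: 0.2·4.903 = 0.981 in (exactly 1060/1081)
P − Ia = 7.360 − 0.981 = 172404/27025 ≈ 6.379 in (> 0, runoff occurs)
Runoff Q = (P−Ia)²/(P−Ia+S) = (6.379)²/(6.379+4.903) = 3715392402/1030003825 ≈ 3.607 in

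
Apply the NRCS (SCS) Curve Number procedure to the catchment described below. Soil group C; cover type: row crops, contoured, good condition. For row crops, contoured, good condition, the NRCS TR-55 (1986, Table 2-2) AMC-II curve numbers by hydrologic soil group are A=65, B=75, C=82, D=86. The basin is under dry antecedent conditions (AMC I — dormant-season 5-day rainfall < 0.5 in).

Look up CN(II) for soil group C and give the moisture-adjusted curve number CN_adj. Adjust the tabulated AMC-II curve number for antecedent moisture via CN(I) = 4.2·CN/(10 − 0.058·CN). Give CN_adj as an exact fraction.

NRCS table: row crops, contoured, good condition, soil group C → CN(II) = 82
Adjust CN=82 to AMC I: 4.2·82/(10 − 0.058·82) → (1722/5) ÷ (1311/250) = 28700/437 ≈ 65.675

CN_adj = 28700/437 ≈ 65.675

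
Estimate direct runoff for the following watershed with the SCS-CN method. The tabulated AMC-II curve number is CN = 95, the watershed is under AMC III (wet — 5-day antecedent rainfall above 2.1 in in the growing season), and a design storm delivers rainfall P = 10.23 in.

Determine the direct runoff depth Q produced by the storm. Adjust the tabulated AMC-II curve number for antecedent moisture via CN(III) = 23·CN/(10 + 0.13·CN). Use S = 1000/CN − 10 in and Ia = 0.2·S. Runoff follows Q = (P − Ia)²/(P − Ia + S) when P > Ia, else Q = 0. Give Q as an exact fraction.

Q = 198070392601/19885728700 in ≈ 9.960 in

CN(III) from CN(II)=95: (23·95)/(10 + 0.13·95) = 43700/447 ≈ 97.763
S = 1000/(43700/447) − 10 = 100/437 in ≈ 0.229 in
Ia = 0.2S: 0.2·0.229 = 0.046 in (exactly 20/437)
Since P=10.230 > Ia=0.046: effective rainfall P−Ia = 445051/43700 in
Q = (445051/43700)²/((445051/43700) + 100/437) = (198070392601/1909690000)/(455051/43700) = 198070392601/19885728700 in ≈ 9.960 in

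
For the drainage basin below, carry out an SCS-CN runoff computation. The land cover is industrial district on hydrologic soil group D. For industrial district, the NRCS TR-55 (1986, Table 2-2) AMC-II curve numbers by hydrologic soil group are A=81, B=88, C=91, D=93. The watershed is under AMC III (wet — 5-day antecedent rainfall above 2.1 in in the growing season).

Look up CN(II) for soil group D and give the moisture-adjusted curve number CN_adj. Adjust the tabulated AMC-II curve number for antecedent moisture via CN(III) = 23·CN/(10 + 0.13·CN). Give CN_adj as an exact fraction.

CN_adj = 213900/2209 ≈ 96.831

NRCS table: industrial district, soil group D → CN(II) = 93
CN(III) from CN(II)=93: (23·93)/(10 + 0.13·93) = 213900/2209 ≈ 96.831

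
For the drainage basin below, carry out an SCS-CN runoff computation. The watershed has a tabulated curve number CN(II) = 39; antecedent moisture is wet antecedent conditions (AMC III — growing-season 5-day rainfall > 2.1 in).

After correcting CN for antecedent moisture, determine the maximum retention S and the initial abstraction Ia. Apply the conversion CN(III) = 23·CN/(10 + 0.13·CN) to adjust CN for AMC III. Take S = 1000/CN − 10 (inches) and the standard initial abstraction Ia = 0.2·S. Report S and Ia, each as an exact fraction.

CN(III) from CN(II)=39: (23·39)/(10 + 0.13·39) = 89700/1507 ≈ 59.522
Max retention: S = 1000/(89700/1507) − 10 = 6100/897 in (≈ 6.800 in)
Initial abstraction Ia = S/5 = (6100/897)/5 = 1220/897 ≈ 1.360 in

S = 6100/897 in ≈ 6.800 in; Ia = 1220/897 in ≈ 1.360 in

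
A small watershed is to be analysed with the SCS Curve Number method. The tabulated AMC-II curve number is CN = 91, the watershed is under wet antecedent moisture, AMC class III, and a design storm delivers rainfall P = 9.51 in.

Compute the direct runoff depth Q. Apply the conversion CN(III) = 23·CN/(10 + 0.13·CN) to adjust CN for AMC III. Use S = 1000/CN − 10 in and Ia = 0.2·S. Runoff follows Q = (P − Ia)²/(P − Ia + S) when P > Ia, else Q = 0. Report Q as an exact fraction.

Adjust CN=91 to AMC III: 23·91/(10 + 0.13·91) → 2093 ÷ (2183/100) = 209300/2183 ≈ 95.877
S = 1000/(209300/2183) − 10 = 900/2093 in ≈ 0.430 in
Ia = 0.2·(900/2093) = 180/2093 in ≈ 0.086 in
P − Ia = 9.510 − 0.086 = 1972443/209300 ≈ 9.424 in (> 0, runoff occurs)
Runoff Q = (P−Ia)²/(P−Ia+S) = (9.424)²/(9.424+0.430) = 1296843796083/143889773300 ≈ 9.013 in

Q = 1296843796083/143889773300 in ≈ 9.013 in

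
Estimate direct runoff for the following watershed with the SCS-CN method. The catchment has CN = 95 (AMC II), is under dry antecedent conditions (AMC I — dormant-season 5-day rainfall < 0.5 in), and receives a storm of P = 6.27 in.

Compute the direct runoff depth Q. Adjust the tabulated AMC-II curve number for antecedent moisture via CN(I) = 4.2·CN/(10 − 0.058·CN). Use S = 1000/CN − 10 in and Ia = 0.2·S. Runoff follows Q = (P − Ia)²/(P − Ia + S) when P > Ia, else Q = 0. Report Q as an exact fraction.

Q = 57683069929/11577902700 in ≈ 4.982 in

CN(I) from CN(II)=95: (4.2·95)/(10 − 0.058·95) = 39900/449 ≈ 88.864
S = 1000/(39900/449) − 10 = 500/399 in ≈ 1.253 in
Ia = 0.2S: 0.2·1.253 = 0.251 in (exactly 100/399)
P − Ia = 6.270 − 0.251 = 240173/39900 ≈ 6.019 in (> 0, runoff occurs)
Q = (240173/39900)²/((240173/39900) + 500/399) = (57683069929/1592010000)/(290173/39900) = 57683069929/11577902700 in ≈ 4.982 in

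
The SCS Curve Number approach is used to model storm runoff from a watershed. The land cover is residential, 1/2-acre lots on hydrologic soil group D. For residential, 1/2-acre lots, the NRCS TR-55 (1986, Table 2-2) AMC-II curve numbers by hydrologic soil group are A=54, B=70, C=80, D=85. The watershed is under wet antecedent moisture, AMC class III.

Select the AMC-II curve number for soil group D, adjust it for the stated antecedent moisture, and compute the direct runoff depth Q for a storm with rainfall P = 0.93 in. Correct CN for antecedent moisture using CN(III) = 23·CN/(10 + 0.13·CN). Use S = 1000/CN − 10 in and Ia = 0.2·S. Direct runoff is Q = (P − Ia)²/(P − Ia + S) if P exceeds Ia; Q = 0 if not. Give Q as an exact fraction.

Q = 102434641/262243700 in ≈ 0.391 in

NRCS table: residential, 1/2-acre lots, soil group D → CN(II) = 85
Adjust CN=85 to AMC III: 23·85/(10 + 0.13·85) → 1955 ÷ (421/20) = 39100/421 ≈ 92.874
Max retention: S = 1000/(39100/421) − 10 = 300/391 in (≈ 0.767 in)
Ia = 0.2S: 0.2·0.767 = 0.153 in (exactly 60/391)
Excess rainfall: 0.930 − 0.153 = 0.777 in; P > Ia so Q > 0
Q: (30363/39100)² ÷ (60363/39100) = 102434641/262243700 in (≈ 0.391 in)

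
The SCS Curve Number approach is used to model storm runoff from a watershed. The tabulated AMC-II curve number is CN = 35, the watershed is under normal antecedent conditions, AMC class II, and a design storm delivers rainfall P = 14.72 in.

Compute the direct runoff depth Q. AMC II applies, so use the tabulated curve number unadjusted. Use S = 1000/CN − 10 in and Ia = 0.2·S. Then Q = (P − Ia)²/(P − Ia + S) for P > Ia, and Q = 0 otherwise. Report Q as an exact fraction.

Q = 927369/226450 in ≈ 4.095 in

CN(II) = 35; AMC II needs no correction.
S = 1000/35 − 10 = 130/7 in ≈ 18.571 in
Ia = 0.2S: 0.2·18.571 = 3.714 in (exactly 26/7)
P − Ia = 14.720 − 3.714 = 1926/175 ≈ 11.006 in (> 0, runoff occurs)
Runoff Q = (P−Ia)²/(P−Ia+S) = (11.006)²/(11.006+18.571) = 927369/226450 ≈ 4.095 in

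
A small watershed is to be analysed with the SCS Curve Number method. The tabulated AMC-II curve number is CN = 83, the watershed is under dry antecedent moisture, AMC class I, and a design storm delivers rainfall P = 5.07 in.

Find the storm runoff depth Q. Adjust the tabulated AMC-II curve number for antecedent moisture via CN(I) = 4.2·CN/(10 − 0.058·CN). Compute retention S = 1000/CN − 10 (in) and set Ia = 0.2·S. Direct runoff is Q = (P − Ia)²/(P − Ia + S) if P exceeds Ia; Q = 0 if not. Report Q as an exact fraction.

Dry (AMC I): CN(I) = 4.2·83/(10 − 0.058·83) = (1743/5)/(2593/500) = 174300/2593 ≈ 67.219
Retention S: 1000/CN − 10 with CN=67.219 → S = 8500/1743 ≈ 4.877 in
Ia = 0.2·(8500/1743) = 1700/1743 in ≈ 0.975 in
P − Ia = 5.070 − 0.975 = 713701/174300 ≈ 4.095 in (> 0, runoff occurs)
Runoff Q = (P−Ia)²/(P−Ia+S) = (4.095)²/(4.095+4.877) = 509369117401/272553084300 ≈ 1.869 in

Q = 509369117401/272553084300 in ≈ 1.869 in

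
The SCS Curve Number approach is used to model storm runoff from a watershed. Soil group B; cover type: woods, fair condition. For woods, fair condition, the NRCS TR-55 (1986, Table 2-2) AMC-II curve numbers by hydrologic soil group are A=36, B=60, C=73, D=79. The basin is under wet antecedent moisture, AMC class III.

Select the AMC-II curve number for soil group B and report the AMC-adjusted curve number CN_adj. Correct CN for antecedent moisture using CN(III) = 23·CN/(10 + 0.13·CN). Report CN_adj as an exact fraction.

CN_adj = 6900/89 ≈ 77.528

NRCS table: woods, fair condition, soil group B → CN(II) = 60
Wet (AMC III): CN(III) = 23·60/(10 + 0.13·60) = 1380/(89/5) = 6900/89 ≈ 77.528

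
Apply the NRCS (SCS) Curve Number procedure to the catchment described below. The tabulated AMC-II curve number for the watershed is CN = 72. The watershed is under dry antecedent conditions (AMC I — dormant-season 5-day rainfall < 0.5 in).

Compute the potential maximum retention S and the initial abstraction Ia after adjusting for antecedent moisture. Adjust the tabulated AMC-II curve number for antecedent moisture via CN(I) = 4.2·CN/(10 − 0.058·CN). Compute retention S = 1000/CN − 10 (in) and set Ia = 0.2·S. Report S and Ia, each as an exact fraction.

Adjust CN=72 to AMC I: 4.2·72/(10 − 0.058·72) → (1512/5) ÷ (728/125) = 675/13 ≈ 51.923
Retention S: 1000/CN − 10 with CN=51.923 → S = 250/27 ≈ 9.259 in
Ia = 0.2·(250/27) = 50/27 in ≈ 1.852 in

S = 250/27 in ≈ 9.259 in; Ia = 50/27 in ≈ 1.852 in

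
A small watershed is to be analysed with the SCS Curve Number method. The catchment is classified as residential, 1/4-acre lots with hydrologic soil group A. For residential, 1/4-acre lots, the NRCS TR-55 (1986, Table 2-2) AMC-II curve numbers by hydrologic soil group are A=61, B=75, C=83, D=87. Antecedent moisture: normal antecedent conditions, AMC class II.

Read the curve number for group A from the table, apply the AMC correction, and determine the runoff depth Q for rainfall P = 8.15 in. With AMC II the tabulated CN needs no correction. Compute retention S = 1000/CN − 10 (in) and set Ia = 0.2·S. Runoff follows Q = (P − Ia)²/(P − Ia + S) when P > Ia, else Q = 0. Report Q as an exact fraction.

NRCS table: residential, 1/4-acre lots, soil group A → CN(II) = 61
AMC II — tabulated CN = 61 applies directly.
Retention S: 1000/CN − 10 with CN=61.000 → S = 390/61 ≈ 6.393 in
Ia = 0.2S: 0.2·6.393 = 1.279 in (exactly 78/61)
Excess rainfall: 8.150 − 1.279 = 6.871 in; P > Ia so Q > 0
Q: (8383/1220)² ÷ (16183/1220) = 70274689/19743260 in (≈ 3.559 in)

Q = 70274689/19743260 in ≈ 3.559 in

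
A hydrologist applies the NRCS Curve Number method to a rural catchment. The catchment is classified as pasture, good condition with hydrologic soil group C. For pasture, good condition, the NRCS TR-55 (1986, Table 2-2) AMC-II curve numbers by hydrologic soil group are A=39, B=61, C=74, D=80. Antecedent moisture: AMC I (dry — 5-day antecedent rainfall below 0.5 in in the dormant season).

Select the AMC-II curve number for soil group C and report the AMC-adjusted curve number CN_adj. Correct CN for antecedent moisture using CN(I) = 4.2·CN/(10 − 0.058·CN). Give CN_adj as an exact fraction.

CN_adj = 77700/1427 ≈ 54.450

NRCS table: pasture, good condition, soil group C → CN(II) = 74
Adjust CN=74 to AMC I: 4.2·74/(10 − 0.058·74) → (1554/5) ÷ (1427/250) = 77700/1427 ≈ 54.450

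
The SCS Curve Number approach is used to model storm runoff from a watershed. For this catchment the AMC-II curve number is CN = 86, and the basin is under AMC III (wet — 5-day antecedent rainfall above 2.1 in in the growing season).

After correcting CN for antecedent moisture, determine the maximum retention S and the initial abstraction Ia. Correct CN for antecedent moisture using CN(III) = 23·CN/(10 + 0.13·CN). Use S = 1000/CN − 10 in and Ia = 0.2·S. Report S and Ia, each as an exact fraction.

S = 700/989 in ≈ 0.708 in; Ia = 140/989 in ≈ 0.142 in

Wet (AMC III): CN(III) = 23·86/(10 + 0.13·86) = 1978/(1059/50) = 98900/1059 ≈ 93.390
Max retention: S = 1000/(98900/1059) − 10 = 700/989 in (≈ 0.708 in)
Ia = 0.2S: 0.2·0.708 = 0.142 in (exactly 140/989)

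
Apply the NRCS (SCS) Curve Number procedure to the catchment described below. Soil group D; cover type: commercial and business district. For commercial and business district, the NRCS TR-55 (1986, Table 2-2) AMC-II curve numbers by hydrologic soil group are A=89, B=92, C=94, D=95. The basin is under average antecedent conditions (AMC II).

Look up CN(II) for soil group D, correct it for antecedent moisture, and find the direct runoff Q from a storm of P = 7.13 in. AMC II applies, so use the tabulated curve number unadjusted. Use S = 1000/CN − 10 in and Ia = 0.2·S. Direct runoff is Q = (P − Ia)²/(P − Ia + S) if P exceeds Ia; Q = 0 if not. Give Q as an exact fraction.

NRCS table: commercial and business district, soil group D → CN(II) = 95
Average conditions: CN = 95 (no AMC adjustment).
Retention S: 1000/CN − 10 with CN=95.000 → S = 10/19 ≈ 0.526 in
Initial abstraction Ia = S/5 = (10/19)/5 = 2/19 ≈ 0.105 in
Excess rainfall: 7.130 − 0.105 = 7.025 in; P > Ia so Q > 0
Runoff Q = (P−Ia)²/(P−Ia+S) = (7.025)²/(7.025+0.526) = 178142409/27259300 ≈ 6.535 in

Q = 178142409/27259300 in ≈ 6.535 in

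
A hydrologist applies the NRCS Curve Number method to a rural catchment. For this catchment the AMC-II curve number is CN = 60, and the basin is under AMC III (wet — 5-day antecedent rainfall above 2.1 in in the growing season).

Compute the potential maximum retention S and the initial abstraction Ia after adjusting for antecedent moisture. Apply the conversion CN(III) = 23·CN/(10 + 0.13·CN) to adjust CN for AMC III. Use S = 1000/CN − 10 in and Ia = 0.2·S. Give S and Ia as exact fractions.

CN(III) from CN(II)=60: (23·60)/(10 + 0.13·60) = 6900/89 ≈ 77.528
S = 1000/(6900/89) − 10 = 200/69 in ≈ 2.899 in
Ia = 0.2S: 0.2·2.899 = 0.580 in (exactly 40/69)

S = 200/69 in ≈ 2.899 in; Ia = 40/69 in ≈ 0.580 in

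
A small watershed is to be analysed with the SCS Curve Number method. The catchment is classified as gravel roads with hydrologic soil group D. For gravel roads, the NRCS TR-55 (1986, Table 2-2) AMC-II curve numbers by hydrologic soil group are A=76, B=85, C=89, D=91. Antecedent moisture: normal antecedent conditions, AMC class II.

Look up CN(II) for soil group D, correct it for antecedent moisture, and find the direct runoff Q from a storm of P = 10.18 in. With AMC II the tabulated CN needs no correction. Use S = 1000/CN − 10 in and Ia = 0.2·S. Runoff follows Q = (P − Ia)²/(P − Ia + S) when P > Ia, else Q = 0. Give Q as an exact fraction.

NRCS table: gravel roads, soil group D → CN(II) = 91
Average conditions: CN = 91 (no AMC adjustment).
S = 1000/91 − 10 = 90/91 in ≈ 0.989 in
Ia = 0.2·(90/91) = 18/91 in ≈ 0.198 in
P − Ia = 10.180 − 0.198 = 45419/4550 ≈ 9.982 in (> 0, runoff occurs)
Runoff Q = (P−Ia)²/(P−Ia+S) = (9.982)²/(9.982+0.989) = 2062885561/227131450 ≈ 9.082 in

Q = 2062885561/227131450 in ≈ 9.082 in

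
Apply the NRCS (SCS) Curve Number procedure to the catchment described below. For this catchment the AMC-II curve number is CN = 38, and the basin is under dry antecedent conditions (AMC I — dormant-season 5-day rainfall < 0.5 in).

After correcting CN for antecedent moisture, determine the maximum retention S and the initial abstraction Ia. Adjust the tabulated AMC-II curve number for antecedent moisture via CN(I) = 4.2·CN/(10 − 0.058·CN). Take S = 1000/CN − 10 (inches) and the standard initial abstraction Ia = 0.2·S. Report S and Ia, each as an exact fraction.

Adjust CN=38 to AMC I: 4.2·38/(10 − 0.058·38) → (798/5) ÷ (1949/250) = 39900/1949 ≈ 20.472
Max retention: S = 1000/(39900/1949) − 10 = 15500/399 in (≈ 38.847 in)
Initial abstraction Ia = S/5 = (15500/399)/5 = 3100/399 ≈ 7.769 in

S = 15500/399 in ≈ 38.847 in; Ia = 3100/399 in ≈ 7.769 in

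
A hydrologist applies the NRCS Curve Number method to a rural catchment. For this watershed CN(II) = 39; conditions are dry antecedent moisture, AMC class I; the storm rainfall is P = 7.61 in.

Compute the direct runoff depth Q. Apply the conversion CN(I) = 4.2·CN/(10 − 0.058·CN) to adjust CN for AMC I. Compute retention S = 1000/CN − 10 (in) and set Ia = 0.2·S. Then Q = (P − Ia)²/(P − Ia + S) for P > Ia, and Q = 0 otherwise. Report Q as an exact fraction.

Q = 175801081/250880912100 in ≈ 0.001 in

Dry (AMC I): CN(I) = 4.2·39/(10 − 0.058·39) = (819/5)/(3869/500) = 81900/3869 ≈ 21.168
Retention S: 1000/CN − 10 with CN=21.168 → S = 30500/819 ≈ 37.241 in
Ia = 0.2·(30500/819) = 6100/819 in ≈ 7.448 in
Since P=7.610 > Ia=7.448: effective rainfall P−Ia = 13259/81900 in
Runoff Q = (P−Ia)²/(P−Ia+S) = (0.162)²/(0.162+37.241) = 175801081/250880912100 ≈ 0.001 in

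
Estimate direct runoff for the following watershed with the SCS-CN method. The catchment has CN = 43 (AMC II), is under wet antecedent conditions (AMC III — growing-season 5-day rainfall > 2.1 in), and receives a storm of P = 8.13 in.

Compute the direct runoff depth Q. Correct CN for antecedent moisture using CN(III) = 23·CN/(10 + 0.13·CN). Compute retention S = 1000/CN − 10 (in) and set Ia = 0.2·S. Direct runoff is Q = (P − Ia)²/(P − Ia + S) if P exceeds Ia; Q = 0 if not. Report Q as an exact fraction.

Q = 158726221083/41539879100 in ≈ 3.821 in

Wet (AMC III): CN(III) = 23·43/(10 + 0.13·43) = 989/(1559/100) = 98900/1559 ≈ 63.438
Max retention: S = 1000/(98900/1559) − 10 = 5700/989 in (≈ 5.763 in)
Ia = 0.2S: 0.2·5.763 = 1.153 in (exactly 1140/989)
P − Ia = 8.130 − 1.153 = 690057/98900 ≈ 6.977 in (> 0, runoff occurs)
Q = (690057/98900)²/((690057/98900) + 5700/989) = (476178663249/9781210000)/(1260057/98900) = 158726221083/41539879100 in ≈ 3.821 in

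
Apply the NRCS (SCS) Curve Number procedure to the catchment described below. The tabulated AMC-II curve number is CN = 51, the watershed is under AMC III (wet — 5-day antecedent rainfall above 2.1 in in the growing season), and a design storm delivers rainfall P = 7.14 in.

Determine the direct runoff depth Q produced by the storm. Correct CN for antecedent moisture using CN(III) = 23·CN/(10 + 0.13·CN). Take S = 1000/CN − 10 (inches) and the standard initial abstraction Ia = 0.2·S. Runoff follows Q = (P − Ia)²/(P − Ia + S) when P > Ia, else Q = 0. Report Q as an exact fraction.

Q = 19531885303/5150818950 in ≈ 3.792 in

Wet (AMC III): CN(III) = 23·51/(10 + 0.13·51) = 1173/(1663/100) = 117300/1663 ≈ 70.535
S = 1000/(117300/1663) − 10 = 4900/1173 in ≈ 4.177 in
Ia = 0.2S: 0.2·4.177 = 0.835 in (exactly 980/1173)
Excess rainfall: 7.140 − 0.835 = 6.305 in; P > Ia so Q > 0
Runoff Q = (P−Ia)²/(P−Ia+S) = (6.305)²/(6.305+4.177) = 19531885303/5150818950 ≈ 3.792 in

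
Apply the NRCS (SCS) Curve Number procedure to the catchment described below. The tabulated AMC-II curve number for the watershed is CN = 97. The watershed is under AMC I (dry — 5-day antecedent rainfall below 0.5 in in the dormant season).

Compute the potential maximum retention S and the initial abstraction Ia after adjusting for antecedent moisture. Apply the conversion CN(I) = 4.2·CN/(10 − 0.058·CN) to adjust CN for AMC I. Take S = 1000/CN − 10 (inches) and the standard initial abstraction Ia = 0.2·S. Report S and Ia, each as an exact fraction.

Dry (AMC I): CN(I) = 4.2·97/(10 − 0.058·97) = (2037/5)/(2187/500) = 67900/729 ≈ 93.141
S = 1000/(67900/729) − 10 = 500/679 in ≈ 0.736 in
Ia = 0.2·(500/679) = 100/679 in ≈ 0.147 in

S = 500/679 in ≈ 0.736 in; Ia = 100/679 in ≈ 0.147 in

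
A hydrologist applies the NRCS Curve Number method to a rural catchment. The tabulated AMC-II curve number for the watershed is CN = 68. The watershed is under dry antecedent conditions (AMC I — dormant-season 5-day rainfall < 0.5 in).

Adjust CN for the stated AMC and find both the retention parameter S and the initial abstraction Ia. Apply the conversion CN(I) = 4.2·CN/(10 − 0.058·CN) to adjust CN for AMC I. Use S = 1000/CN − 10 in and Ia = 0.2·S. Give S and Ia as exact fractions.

Adjust CN=68 to AMC I: 4.2·68/(10 − 0.058·68) → (1428/5) ÷ (757/125) = 35700/757 ≈ 47.160
Retention S: 1000/CN − 10 with CN=47.160 → S = 4000/357 ≈ 11.204 in
Ia = 0.2·(4000/357) = 800/357 in ≈ 2.241 in

S = 4000/357 in ≈ 11.204 in; Ia = 800/357 in ≈ 2.241 in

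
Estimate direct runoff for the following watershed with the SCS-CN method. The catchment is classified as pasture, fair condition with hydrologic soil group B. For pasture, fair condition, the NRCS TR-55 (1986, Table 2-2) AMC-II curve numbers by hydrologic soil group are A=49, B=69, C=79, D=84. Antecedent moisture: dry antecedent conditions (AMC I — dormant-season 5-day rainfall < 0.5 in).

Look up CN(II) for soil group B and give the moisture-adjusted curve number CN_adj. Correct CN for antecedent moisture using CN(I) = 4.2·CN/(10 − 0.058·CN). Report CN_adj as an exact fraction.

CN_adj = 144900/2999 ≈ 48.316

NRCS table: pasture, fair condition, soil group B → CN(II) = 69
CN(I) from CN(II)=69: (4.2·69)/(10 − 0.058·69) = 144900/2999 ≈ 48.316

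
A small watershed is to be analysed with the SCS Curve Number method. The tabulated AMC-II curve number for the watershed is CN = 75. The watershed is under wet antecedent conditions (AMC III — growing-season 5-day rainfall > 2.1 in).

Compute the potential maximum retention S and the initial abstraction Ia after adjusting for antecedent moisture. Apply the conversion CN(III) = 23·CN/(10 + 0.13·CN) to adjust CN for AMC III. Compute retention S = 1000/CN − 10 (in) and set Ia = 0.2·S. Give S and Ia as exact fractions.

S = 100/69 in ≈ 1.449 in; Ia = 20/69 in ≈ 0.290 in

Adjust CN=75 to AMC III: 23·75/(10 + 0.13·75) → 1725 ÷ (79/4) = 6900/79 ≈ 87.342
Max retention: S = 1000/(6900/79) − 10 = 100/69 in (≈ 1.449 in)
Ia = 0.2S: 0.2·1.449 = 0.290 in (exactly 20/69)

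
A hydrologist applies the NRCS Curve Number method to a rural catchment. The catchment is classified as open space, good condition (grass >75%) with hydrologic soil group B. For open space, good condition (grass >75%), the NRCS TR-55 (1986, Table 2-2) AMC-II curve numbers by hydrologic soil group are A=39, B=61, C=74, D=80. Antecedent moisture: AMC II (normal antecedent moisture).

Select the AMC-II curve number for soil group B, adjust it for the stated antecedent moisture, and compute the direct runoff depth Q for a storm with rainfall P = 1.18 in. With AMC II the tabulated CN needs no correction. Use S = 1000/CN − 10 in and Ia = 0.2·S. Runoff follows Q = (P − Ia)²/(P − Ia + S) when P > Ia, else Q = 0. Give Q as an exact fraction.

NRCS table: open space, good condition (grass >75%), soil group B → CN(II) = 61
Average conditions: CN = 61 (no AMC adjustment).
S = 1000/61 − 10 = 390/61 in ≈ 6.393 in
Initial abstraction Ia = S/5 = (390/61)/5 = 78/61 ≈ 1.279 in
P = 1.180 ≤ Ia = 1.279 in: entire storm abstracted, Q = 0.

Q = 0 in ≈ 0.000 in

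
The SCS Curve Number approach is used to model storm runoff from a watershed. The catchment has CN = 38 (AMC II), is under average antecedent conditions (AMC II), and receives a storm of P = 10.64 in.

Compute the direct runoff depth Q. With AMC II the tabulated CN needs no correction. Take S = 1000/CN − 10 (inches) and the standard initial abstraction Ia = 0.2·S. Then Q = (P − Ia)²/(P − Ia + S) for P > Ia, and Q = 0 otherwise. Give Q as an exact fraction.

Average conditions: CN = 38 (no AMC adjustment).
Max retention: S = 1000/38 − 10 = 310/19 in (≈ 16.316 in)
Ia = 0.2·(310/19) = 62/19 in ≈ 3.263 in
Excess rainfall: 10.640 − 3.263 = 7.377 in; P > Ia so Q > 0
Q = (3504/475)²/((3504/475) + 310/19) = (12278016/225625)/(11254/475) = 6139008/2672825 in ≈ 2.297 in

Q = 6139008/2672825 in ≈ 2.297 in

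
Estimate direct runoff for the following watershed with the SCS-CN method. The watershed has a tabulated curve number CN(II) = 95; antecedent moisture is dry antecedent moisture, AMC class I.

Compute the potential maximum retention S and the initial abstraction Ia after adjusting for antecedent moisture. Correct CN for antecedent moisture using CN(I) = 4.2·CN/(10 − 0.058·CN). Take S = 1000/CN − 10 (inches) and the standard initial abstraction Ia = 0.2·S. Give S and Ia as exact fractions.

Adjust CN=95 to AMC I: 4.2·95/(10 − 0.058·95) → 399 ÷ (449/100) = 39900/449 ≈ 88.864
Max retention: S = 1000/(39900/449) − 10 = 500/399 in (≈ 1.253 in)
Ia = 0.2S: 0.2·1.253 = 0.251 in (exactly 100/399)

S = 500/399 in ≈ 1.253 in; Ia = 100/399 in ≈ 0.251 in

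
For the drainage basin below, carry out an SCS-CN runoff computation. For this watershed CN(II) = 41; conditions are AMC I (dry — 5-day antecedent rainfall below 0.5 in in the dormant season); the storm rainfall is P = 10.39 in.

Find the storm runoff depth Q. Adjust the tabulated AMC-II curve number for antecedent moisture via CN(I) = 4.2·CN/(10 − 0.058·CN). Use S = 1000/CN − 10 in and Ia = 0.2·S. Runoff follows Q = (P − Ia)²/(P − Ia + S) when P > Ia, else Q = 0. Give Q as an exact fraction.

Q = 92768367241/280219251900 in ≈ 0.331 in

CN(I) from CN(II)=41: (4.2·41)/(10 − 0.058·41) = 86100/3811 ≈ 22.592
Retention S: 1000/CN − 10 with CN=22.592 → S = 29500/861 ≈ 34.262 in
Initial abstraction Ia = S/5 = (29500/861)/5 = 5900/861 ≈ 6.852 in
Since P=10.390 > Ia=6.852: effective rainfall P−Ia = 304579/86100 in
Runoff Q = (P−Ia)²/(P−Ia+S) = (3.538)²/(3.538+34.262) = 92768367241/280219251900 ≈ 0.331 in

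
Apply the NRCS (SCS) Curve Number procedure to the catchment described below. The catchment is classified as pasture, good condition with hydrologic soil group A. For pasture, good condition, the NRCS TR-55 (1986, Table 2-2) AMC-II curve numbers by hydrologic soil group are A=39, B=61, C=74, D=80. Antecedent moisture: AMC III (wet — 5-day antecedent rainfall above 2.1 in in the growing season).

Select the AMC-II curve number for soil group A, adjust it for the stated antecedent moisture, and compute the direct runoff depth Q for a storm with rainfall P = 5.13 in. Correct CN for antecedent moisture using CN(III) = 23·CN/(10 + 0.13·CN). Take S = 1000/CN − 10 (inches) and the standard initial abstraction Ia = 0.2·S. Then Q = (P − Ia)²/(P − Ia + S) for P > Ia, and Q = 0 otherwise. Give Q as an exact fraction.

NRCS table: pasture, good condition, soil group A → CN(II) = 39
CN(III) from CN(II)=39: (23·39)/(10 + 0.13·39) = 89700/1507 ≈ 59.522
S = 1000/(89700/1507) − 10 = 6100/897 in ≈ 6.800 in
Ia = 0.2S: 0.2·6.800 = 1.360 in (exactly 1220/897)
P − Ia = 5.130 − 1.360 = 338161/89700 ≈ 3.770 in (> 0, runoff occurs)
Runoff Q = (P−Ia)²/(P−Ia+S) = (3.770)²/(3.770+6.800) = 114352861921/85050041700 ≈ 1.345 in

Q = 114352861921/85050041700 in ≈ 1.345 in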